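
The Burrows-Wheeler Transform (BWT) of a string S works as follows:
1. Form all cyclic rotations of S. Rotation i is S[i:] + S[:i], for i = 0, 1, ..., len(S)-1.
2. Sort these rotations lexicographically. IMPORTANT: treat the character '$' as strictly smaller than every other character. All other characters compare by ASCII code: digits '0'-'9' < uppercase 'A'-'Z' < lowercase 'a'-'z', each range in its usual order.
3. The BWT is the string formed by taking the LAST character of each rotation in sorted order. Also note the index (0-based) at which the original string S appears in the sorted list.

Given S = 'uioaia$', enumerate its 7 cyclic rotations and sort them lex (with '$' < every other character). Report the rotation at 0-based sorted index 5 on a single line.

Answer: oaia$ui

Derivation:
All 7 rotations (rotation i = S[i:]+S[:i]):
  rot[0] = uioaia$
  rot[1] = ioaia$u
  rot[2] = oaia$ui
  rot[3] = aia$uio
  rot[4] = ia$uioa
  rot[5] = a$uioai
  rot[6] = $uioaia
Sorted (with $ < everything):
  sorted[0] = $uioaia
  sorted[1] = a$uioai
  sorted[2] = aia$uio
  sorted[3] = ia$uioa
  sorted[4] = ioaia$u
  sorted[5] = oaia$ui
  sorted[6] = uioaia$
sorted[5] = oaia$ui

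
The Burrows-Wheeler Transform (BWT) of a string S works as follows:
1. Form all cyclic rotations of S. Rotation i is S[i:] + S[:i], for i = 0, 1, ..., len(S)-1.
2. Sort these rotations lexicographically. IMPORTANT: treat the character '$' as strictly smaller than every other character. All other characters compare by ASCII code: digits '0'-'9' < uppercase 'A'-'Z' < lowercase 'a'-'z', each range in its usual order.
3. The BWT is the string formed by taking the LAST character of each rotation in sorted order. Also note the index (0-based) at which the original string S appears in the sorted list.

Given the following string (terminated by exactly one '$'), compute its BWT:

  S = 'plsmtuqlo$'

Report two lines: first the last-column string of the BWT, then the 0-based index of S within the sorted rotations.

Answer: oqpsl$ulmt
5

Derivation:
All 10 rotations (rotation i = S[i:]+S[:i]):
  rot[0] = plsmtuqlo$
  rot[1] = lsmtuqlo$p
  rot[2] = smtuqlo$pl
  rot[3] = mtuqlo$pls
  rot[4] = tuqlo$plsm
  rot[5] = uqlo$plsmt
  rot[6] = qlo$plsmtu
  rot[7] = lo$plsmtuq
  rot[8] = o$plsmtuql
  rot[9] = $plsmtuqlo
Sorted (with $ < everything):
  sorted[0] = $plsmtuqlo  (last char: 'o')
  sorted[1] = lo$plsmtuq  (last char: 'q')
  sorted[2] = lsmtuqlo$p  (last char: 'p')
  sorted[3] = mtuqlo$pls  (last char: 's')
  sorted[4] = o$plsmtuql  (last char: 'l')
  sorted[5] = plsmtuqlo$  (last char: '$')
  sorted[6] = qlo$plsmtu  (last char: 'u')
  sorted[7] = smtuqlo$pl  (last char: 'l')
  sorted[8] = tuqlo$plsm  (last char: 'm')
  sorted[9] = uqlo$plsmt  (last char: 't')
Last column: oqpsl$ulmt
Original string S is at sorted index 5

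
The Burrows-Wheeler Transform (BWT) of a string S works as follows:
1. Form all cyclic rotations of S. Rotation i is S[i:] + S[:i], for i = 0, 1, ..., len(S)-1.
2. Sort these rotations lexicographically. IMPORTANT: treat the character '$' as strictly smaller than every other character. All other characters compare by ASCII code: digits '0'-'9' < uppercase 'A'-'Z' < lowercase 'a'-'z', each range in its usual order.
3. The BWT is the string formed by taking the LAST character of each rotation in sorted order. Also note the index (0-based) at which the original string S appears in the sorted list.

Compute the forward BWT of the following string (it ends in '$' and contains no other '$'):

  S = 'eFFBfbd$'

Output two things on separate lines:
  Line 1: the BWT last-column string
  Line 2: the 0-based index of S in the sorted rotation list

All 8 rotations (rotation i = S[i:]+S[:i]):
  rot[0] = eFFBfbd$
  rot[1] = FFBfbd$e
  rot[2] = FBfbd$eF
  rot[3] = Bfbd$eFF
  rot[4] = fbd$eFFB
  rot[5] = bd$eFFBf
  rot[6] = d$eFFBfb
  rot[7] = $eFFBfbd
Sorted (with $ < everything):
  sorted[0] = $eFFBfbd  (last char: 'd')
  sorted[1] = Bfbd$eFF  (last char: 'F')
  sorted[2] = FBfbd$eF  (last char: 'F')
  sorted[3] = FFBfbd$e  (last char: 'e')
  sorted[4] = bd$eFFBf  (last char: 'f')
  sorted[5] = d$eFFBfb  (last char: 'b')
  sorted[6] = eFFBfbd$  (last char: '$')
  sorted[7] = fbd$eFFB  (last char: 'B')
Last column: dFFefb$B
Original string S is at sorted index 6

Answer: dFFefb$B
6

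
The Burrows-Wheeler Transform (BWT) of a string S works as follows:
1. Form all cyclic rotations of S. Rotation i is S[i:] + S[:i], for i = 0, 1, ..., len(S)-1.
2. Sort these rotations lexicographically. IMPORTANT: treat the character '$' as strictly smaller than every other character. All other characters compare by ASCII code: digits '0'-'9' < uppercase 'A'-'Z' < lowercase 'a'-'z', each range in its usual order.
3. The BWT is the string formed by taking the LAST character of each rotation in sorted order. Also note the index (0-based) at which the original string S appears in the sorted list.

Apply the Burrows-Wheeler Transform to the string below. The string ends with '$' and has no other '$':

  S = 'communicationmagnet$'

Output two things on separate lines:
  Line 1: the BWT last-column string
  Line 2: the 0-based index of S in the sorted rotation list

Answer: tmci$nantnomguocieam
4

Derivation:
All 20 rotations (rotation i = S[i:]+S[:i]):
  rot[0] = communicationmagnet$
  rot[1] = ommunicationmagnet$c
  rot[2] = mmunicationmagnet$co
  rot[3] = municationmagnet$com
  rot[4] = unicationmagnet$comm
  rot[5] = nicationmagnet$commu
  rot[6] = icationmagnet$commun
  rot[7] = cationmagnet$communi
  rot[8] = ationmagnet$communic
  rot[9] = tionmagnet$communica
  rot[10] = ionmagnet$communicat
  rot[11] = onmagnet$communicati
  rot[12] = nmagnet$communicatio
  rot[13] = magnet$communication
  rot[14] = agnet$communicationm
  rot[15] = gnet$communicationma
  rot[16] = net$communicationmag
  rot[17] = et$communicationmagn
  rot[18] = t$communicationmagne
  rot[19] = $communicationmagnet
Sorted (with $ < everything):
  sorted[0] = $communicationmagnet  (last char: 't')
  sorted[1] = agnet$communicationm  (last char: 'm')
  sorted[2] = ationmagnet$communic  (last char: 'c')
  sorted[3] = cationmagnet$communi  (last char: 'i')
  sorted[4] = communicationmagnet$  (last char: '$')
  sorted[5] = et$communicationmagn  (last char: 'n')
  sorted[6] = gnet$communicationma  (last char: 'a')
  sorted[7] = icationmagnet$commun  (last char: 'n')
  sorted[8] = ionmagnet$communicat  (last char: 't')
  sorted[9] = magnet$communication  (last char: 'n')
  sorted[10] = mmunicationmagnet$co  (last char: 'o')
  sorted[11] = municationmagnet$com  (last char: 'm')
  sorted[12] = net$communicationmag  (last char: 'g')
  sorted[13] = nicationmagnet$commu  (last char: 'u')
  sorted[14] = nmagnet$communicatio  (last char: 'o')
  sorted[15] = ommunicationmagnet$c  (last char: 'c')
  sorted[16] = onmagnet$communicati  (last char: 'i')
  sorted[17] = t$communicationmagne  (last char: 'e')
  sorted[18] = tionmagnet$communica  (last char: 'a')
  sorted[19] = unicationmagnet$comm  (last char: 'm')
Last column: tmci$nantnomguocieam
Original string S is at sorted index 4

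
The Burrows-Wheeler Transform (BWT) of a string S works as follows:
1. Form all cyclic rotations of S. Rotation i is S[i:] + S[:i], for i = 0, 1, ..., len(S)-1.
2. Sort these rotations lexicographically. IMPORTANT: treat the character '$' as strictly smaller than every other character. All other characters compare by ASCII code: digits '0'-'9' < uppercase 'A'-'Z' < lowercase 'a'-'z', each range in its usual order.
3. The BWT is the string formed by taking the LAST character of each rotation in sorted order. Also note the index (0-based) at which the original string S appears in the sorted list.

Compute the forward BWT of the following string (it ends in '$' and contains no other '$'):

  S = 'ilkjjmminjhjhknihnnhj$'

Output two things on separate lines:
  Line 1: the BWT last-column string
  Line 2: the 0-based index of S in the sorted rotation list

Answer: jnjjin$mhnhkjlhimjnkih
6

Derivation:
All 22 rotations (rotation i = S[i:]+S[:i]):
  rot[0] = ilkjjmminjhjhknihnnhj$
  rot[1] = lkjjmminjhjhknihnnhj$i
  rot[2] = kjjmminjhjhknihnnhj$il
  rot[3] = jjmminjhjhknihnnhj$ilk
  rot[4] = jmminjhjhknihnnhj$ilkj
  rot[5] = mminjhjhknihnnhj$ilkjj
  rot[6] = minjhjhknihnnhj$ilkjjm
  rot[7] = injhjhknihnnhj$ilkjjmm
  rot[8] = njhjhknihnnhj$ilkjjmmi
  rot[9] = jhjhknihnnhj$ilkjjmmin
  rot[10] = hjhknihnnhj$ilkjjmminj
  rot[11] = jhknihnnhj$ilkjjmminjh
  rot[12] = hknihnnhj$ilkjjmminjhj
  rot[13] = knihnnhj$ilkjjmminjhjh
  rot[14] = nihnnhj$ilkjjmminjhjhk
  rot[15] = ihnnhj$ilkjjmminjhjhkn
  rot[16] = hnnhj$ilkjjmminjhjhkni
  rot[17] = nnhj$ilkjjmminjhjhknih
  rot[18] = nhj$ilkjjmminjhjhknihn
  rot[19] = hj$ilkjjmminjhjhknihnn
  rot[20] = j$ilkjjmminjhjhknihnnh
  rot[21] = $ilkjjmminjhjhknihnnhj
Sorted (with $ < everything):
  sorted[0] = $ilkjjmminjhjhknihnnhj  (last char: 'j')
  sorted[1] = hj$ilkjjmminjhjhknihnn  (last char: 'n')
  sorted[2] = hjhknihnnhj$ilkjjmminj  (last char: 'j')
  sorted[3] = hknihnnhj$ilkjjmminjhj  (last char: 'j')
  sorted[4] = hnnhj$ilkjjmminjhjhkni  (last char: 'i')
  sorted[5] = ihnnhj$ilkjjmminjhjhkn  (last char: 'n')
  sorted[6] = ilkjjmminjhjhknihnnhj$  (last char: '$')
  sorted[7] = injhjhknihnnhj$ilkjjmm  (last char: 'm')
  sorted[8] = j$ilkjjmminjhjhknihnnh  (last char: 'h')
  sorted[9] = jhjhknihnnhj$ilkjjmmin  (last char: 'n')
  sorted[10] = jhknihnnhj$ilkjjmminjh  (last char: 'h')
  sorted[11] = jjmminjhjhknihnnhj$ilk  (last char: 'k')
  sorted[12] = jmminjhjhknihnnhj$ilkj  (last char: 'j')
  sorted[13] = kjjmminjhjhknihnnhj$il  (last char: 'l')
  sorted[14] = knihnnhj$ilkjjmminjhjh  (last char: 'h')
  sorted[15] = lkjjmminjhjhknihnnhj$i  (last char: 'i')
  sorted[16] = minjhjhknihnnhj$ilkjjm  (last char: 'm')
  sorted[17] = mminjhjhknihnnhj$ilkjj  (last char: 'j')
  sorted[18] = nhj$ilkjjmminjhjhknihn  (last char: 'n')
  sorted[19] = nihnnhj$ilkjjmminjhjhk  (last char: 'k')
  sorted[20] = njhjhknihnnhj$ilkjjmmi  (last char: 'i')
  sorted[21] = nnhj$ilkjjmminjhjhknih  (last char: 'h')
Last column: jnjjin$mhnhkjlhimjnkih
Original string S is at sorted index 6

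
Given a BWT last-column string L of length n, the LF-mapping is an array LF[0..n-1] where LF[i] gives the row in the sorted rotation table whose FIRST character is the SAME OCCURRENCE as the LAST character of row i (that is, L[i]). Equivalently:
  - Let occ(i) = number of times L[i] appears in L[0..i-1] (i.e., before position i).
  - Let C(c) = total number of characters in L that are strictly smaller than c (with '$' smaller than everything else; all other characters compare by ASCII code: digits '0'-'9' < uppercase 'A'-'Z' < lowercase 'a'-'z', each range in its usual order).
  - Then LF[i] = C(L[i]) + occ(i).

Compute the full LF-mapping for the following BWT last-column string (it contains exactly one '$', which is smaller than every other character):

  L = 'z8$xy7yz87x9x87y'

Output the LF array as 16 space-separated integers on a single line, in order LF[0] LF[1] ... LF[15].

Char counts: '$':1, '7':3, '8':3, '9':1, 'x':3, 'y':3, 'z':2
C (first-col start): C('$')=0, C('7')=1, C('8')=4, C('9')=7, C('x')=8, C('y')=11, C('z')=14
L[0]='z': occ=0, LF[0]=C('z')+0=14+0=14
L[1]='8': occ=0, LF[1]=C('8')+0=4+0=4
L[2]='$': occ=0, LF[2]=C('$')+0=0+0=0
L[3]='x': occ=0, LF[3]=C('x')+0=8+0=8
L[4]='y': occ=0, LF[4]=C('y')+0=11+0=11
L[5]='7': occ=0, LF[5]=C('7')+0=1+0=1
L[6]='y': occ=1, LF[6]=C('y')+1=11+1=12
L[7]='z': occ=1, LF[7]=C('z')+1=14+1=15
L[8]='8': occ=1, LF[8]=C('8')+1=4+1=5
L[9]='7': occ=1, LF[9]=C('7')+1=1+1=2
L[10]='x': occ=1, LF[10]=C('x')+1=8+1=9
L[11]='9': occ=0, LF[11]=C('9')+0=7+0=7
L[12]='x': occ=2, LF[12]=C('x')+2=8+2=10
L[13]='8': occ=2, LF[13]=C('8')+2=4+2=6
L[14]='7': occ=2, LF[14]=C('7')+2=1+2=3
L[15]='y': occ=2, LF[15]=C('y')+2=11+2=13

Answer: 14 4 0 8 11 1 12 15 5 2 9 7 10 6 3 13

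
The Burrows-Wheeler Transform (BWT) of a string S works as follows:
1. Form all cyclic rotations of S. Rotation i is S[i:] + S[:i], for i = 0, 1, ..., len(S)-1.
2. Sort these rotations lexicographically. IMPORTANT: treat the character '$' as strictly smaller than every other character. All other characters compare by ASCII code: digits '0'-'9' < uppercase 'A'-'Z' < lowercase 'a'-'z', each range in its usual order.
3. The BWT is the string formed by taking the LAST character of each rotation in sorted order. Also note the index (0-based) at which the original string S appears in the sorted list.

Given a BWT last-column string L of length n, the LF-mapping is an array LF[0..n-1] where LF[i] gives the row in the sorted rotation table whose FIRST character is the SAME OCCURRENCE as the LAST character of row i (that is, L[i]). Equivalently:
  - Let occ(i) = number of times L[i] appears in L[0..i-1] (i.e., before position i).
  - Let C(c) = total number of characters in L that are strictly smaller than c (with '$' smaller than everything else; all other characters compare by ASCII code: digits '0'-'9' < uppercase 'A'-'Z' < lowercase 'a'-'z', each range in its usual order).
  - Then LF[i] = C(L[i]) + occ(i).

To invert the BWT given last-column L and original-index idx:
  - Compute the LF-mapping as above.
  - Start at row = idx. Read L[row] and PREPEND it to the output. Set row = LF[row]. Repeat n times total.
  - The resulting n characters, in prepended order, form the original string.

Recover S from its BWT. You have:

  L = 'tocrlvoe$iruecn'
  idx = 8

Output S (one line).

Answer: occurrenviolet$

Derivation:
LF mapping: 12 8 1 10 6 14 9 3 0 5 11 13 4 2 7
Walk LF starting at row 8, prepending L[row]:
  step 1: row=8, L[8]='$', prepend. Next row=LF[8]=0
  step 2: row=0, L[0]='t', prepend. Next row=LF[0]=12
  step 3: row=12, L[12]='e', prepend. Next row=LF[12]=4
  step 4: row=4, L[4]='l', prepend. Next row=LF[4]=6
  step 5: row=6, L[6]='o', prepend. Next row=LF[6]=9
  step 6: row=9, L[9]='i', prepend. Next row=LF[9]=5
  step 7: row=5, L[5]='v', prepend. Next row=LF[5]=14
  step 8: row=14, L[14]='n', prepend. Next row=LF[14]=7
  step 9: row=7, L[7]='e', prepend. Next row=LF[7]=3
  step 10: row=3, L[3]='r', prepend. Next row=LF[3]=10
  step 11: row=10, L[10]='r', prepend. Next row=LF[10]=11
  step 12: row=11, L[11]='u', prepend. Next row=LF[11]=13
  step 13: row=13, L[13]='c', prepend. Next row=LF[13]=2
  step 14: row=2, L[2]='c', prepend. Next row=LF[2]=1
  step 15: row=1, L[1]='o', prepend. Next row=LF[1]=8
Reversed output: occurrenviolet$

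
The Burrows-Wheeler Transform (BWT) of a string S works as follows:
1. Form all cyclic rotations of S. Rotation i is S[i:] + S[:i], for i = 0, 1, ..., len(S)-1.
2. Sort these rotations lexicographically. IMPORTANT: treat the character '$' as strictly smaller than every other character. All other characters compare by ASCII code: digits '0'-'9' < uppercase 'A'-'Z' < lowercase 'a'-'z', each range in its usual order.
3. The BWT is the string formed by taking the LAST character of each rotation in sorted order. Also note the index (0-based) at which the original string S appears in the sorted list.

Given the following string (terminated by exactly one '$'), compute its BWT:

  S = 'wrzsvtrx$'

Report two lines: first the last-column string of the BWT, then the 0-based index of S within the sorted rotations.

All 9 rotations (rotation i = S[i:]+S[:i]):
  rot[0] = wrzsvtrx$
  rot[1] = rzsvtrx$w
  rot[2] = zsvtrx$wr
  rot[3] = svtrx$wrz
  rot[4] = vtrx$wrzs
  rot[5] = trx$wrzsv
  rot[6] = rx$wrzsvt
  rot[7] = x$wrzsvtr
  rot[8] = $wrzsvtrx
Sorted (with $ < everything):
  sorted[0] = $wrzsvtrx  (last char: 'x')
  sorted[1] = rx$wrzsvt  (last char: 't')
  sorted[2] = rzsvtrx$w  (last char: 'w')
  sorted[3] = svtrx$wrz  (last char: 'z')
  sorted[4] = trx$wrzsv  (last char: 'v')
  sorted[5] = vtrx$wrzs  (last char: 's')
  sorted[6] = wrzsvtrx$  (last char: '$')
  sorted[7] = x$wrzsvtr  (last char: 'r')
  sorted[8] = zsvtrx$wr  (last char: 'r')
Last column: xtwzvs$rr
Original string S is at sorted index 6

Answer: xtwzvs$rr
6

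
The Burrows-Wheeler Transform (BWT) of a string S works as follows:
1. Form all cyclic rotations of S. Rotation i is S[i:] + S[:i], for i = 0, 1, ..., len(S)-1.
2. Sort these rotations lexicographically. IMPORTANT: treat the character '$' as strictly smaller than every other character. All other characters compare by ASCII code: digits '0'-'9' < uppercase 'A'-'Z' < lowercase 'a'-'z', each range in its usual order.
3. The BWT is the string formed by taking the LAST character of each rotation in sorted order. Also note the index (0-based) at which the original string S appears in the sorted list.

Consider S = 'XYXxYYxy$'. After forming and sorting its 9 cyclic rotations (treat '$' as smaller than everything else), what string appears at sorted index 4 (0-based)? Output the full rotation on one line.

All 9 rotations (rotation i = S[i:]+S[:i]):
  rot[0] = XYXxYYxy$
  rot[1] = YXxYYxy$X
  rot[2] = XxYYxy$XY
  rot[3] = xYYxy$XYX
  rot[4] = YYxy$XYXx
  rot[5] = Yxy$XYXxY
  rot[6] = xy$XYXxYY
  rot[7] = y$XYXxYYx
  rot[8] = $XYXxYYxy
Sorted (with $ < everything):
  sorted[0] = $XYXxYYxy
  sorted[1] = XYXxYYxy$
  sorted[2] = XxYYxy$XY
  sorted[3] = YXxYYxy$X
  sorted[4] = YYxy$XYXx
  sorted[5] = Yxy$XYXxY
  sorted[6] = xYYxy$XYX
  sorted[7] = xy$XYXxYY
  sorted[8] = y$XYXxYYx
sorted[4] = YYxy$XYXx

Answer: YYxy$XYXx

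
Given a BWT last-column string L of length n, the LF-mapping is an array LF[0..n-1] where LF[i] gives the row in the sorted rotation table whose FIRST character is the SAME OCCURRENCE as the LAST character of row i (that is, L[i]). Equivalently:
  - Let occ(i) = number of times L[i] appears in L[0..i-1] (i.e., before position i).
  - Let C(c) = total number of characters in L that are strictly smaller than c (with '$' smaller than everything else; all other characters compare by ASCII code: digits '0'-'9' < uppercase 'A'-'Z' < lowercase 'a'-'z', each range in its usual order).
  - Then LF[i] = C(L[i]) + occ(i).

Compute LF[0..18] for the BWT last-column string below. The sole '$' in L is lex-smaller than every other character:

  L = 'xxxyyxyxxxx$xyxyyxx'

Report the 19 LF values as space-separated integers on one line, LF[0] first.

Answer: 1 2 3 13 14 4 15 5 6 7 8 0 9 16 10 17 18 11 12

Derivation:
Char counts: '$':1, 'x':12, 'y':6
C (first-col start): C('$')=0, C('x')=1, C('y')=13
L[0]='x': occ=0, LF[0]=C('x')+0=1+0=1
L[1]='x': occ=1, LF[1]=C('x')+1=1+1=2
L[2]='x': occ=2, LF[2]=C('x')+2=1+2=3
L[3]='y': occ=0, LF[3]=C('y')+0=13+0=13
L[4]='y': occ=1, LF[4]=C('y')+1=13+1=14
L[5]='x': occ=3, LF[5]=C('x')+3=1+3=4
L[6]='y': occ=2, LF[6]=C('y')+2=13+2=15
L[7]='x': occ=4, LF[7]=C('x')+4=1+4=5
L[8]='x': occ=5, LF[8]=C('x')+5=1+5=6
L[9]='x': occ=6, LF[9]=C('x')+6=1+6=7
L[10]='x': occ=7, LF[10]=C('x')+7=1+7=8
L[11]='$': occ=0, LF[11]=C('$')+0=0+0=0
L[12]='x': occ=8, LF[12]=C('x')+8=1+8=9
L[13]='y': occ=3, LF[13]=C('y')+3=13+3=16
L[14]='x': occ=9, LF[14]=C('x')+9=1+9=10
L[15]='y': occ=4, LF[15]=C('y')+4=13+4=17
L[16]='y': occ=5, LF[16]=C('y')+5=13+5=18
L[17]='x': occ=10, LF[17]=C('x')+10=1+10=11
L[18]='x': occ=11, LF[18]=C('x')+11=1+11=12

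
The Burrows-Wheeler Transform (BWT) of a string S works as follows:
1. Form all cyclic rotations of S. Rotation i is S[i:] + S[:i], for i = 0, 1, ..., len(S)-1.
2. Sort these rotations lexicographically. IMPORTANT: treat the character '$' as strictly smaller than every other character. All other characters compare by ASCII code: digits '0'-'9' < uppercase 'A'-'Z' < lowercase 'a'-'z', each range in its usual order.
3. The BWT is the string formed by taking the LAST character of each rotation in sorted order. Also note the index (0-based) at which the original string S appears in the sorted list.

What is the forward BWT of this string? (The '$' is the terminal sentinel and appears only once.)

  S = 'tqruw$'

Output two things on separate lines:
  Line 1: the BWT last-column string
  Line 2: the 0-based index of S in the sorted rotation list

Answer: wtq$ru
3

Derivation:
All 6 rotations (rotation i = S[i:]+S[:i]):
  rot[0] = tqruw$
  rot[1] = qruw$t
  rot[2] = ruw$tq
  rot[3] = uw$tqr
  rot[4] = w$tqru
  rot[5] = $tqruw
Sorted (with $ < everything):
  sorted[0] = $tqruw  (last char: 'w')
  sorted[1] = qruw$t  (last char: 't')
  sorted[2] = ruw$tq  (last char: 'q')
  sorted[3] = tqruw$  (last char: '$')
  sorted[4] = uw$tqr  (last char: 'r')
  sorted[5] = w$tqru  (last char: 'u')
Last column: wtq$ru
Original string S is at sorted index 3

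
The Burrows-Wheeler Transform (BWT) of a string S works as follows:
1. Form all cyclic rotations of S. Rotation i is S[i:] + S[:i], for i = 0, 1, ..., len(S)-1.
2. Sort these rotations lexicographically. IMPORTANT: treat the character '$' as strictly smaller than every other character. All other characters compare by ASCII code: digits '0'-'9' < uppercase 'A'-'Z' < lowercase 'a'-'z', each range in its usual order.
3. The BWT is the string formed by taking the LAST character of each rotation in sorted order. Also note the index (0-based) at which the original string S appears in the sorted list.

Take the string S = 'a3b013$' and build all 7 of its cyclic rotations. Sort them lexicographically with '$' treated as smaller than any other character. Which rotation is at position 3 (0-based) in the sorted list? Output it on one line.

All 7 rotations (rotation i = S[i:]+S[:i]):
  rot[0] = a3b013$
  rot[1] = 3b013$a
  rot[2] = b013$a3
  rot[3] = 013$a3b
  rot[4] = 13$a3b0
  rot[5] = 3$a3b01
  rot[6] = $a3b013
Sorted (with $ < everything):
  sorted[0] = $a3b013
  sorted[1] = 013$a3b
  sorted[2] = 13$a3b0
  sorted[3] = 3$a3b01
  sorted[4] = 3b013$a
  sorted[5] = a3b013$
  sorted[6] = b013$a3
sorted[3] = 3$a3b01

Answer: 3$a3b01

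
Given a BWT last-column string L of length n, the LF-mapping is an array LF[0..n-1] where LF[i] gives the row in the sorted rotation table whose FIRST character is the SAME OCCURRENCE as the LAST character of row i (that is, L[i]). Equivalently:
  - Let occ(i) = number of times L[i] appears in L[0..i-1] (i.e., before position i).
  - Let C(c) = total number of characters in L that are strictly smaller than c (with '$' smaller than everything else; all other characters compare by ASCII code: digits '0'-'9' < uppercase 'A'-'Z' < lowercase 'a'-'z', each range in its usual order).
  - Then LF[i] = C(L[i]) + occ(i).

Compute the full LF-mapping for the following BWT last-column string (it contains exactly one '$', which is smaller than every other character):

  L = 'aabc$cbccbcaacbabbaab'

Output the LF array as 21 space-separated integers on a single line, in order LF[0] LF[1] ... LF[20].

Char counts: '$':1, 'a':7, 'b':7, 'c':6
C (first-col start): C('$')=0, C('a')=1, C('b')=8, C('c')=15
L[0]='a': occ=0, LF[0]=C('a')+0=1+0=1
L[1]='a': occ=1, LF[1]=C('a')+1=1+1=2
L[2]='b': occ=0, LF[2]=C('b')+0=8+0=8
L[3]='c': occ=0, LF[3]=C('c')+0=15+0=15
L[4]='$': occ=0, LF[4]=C('$')+0=0+0=0
L[5]='c': occ=1, LF[5]=C('c')+1=15+1=16
L[6]='b': occ=1, LF[6]=C('b')+1=8+1=9
L[7]='c': occ=2, LF[7]=C('c')+2=15+2=17
L[8]='c': occ=3, LF[8]=C('c')+3=15+3=18
L[9]='b': occ=2, LF[9]=C('b')+2=8+2=10
L[10]='c': occ=4, LF[10]=C('c')+4=15+4=19
L[11]='a': occ=2, LF[11]=C('a')+2=1+2=3
L[12]='a': occ=3, LF[12]=C('a')+3=1+3=4
L[13]='c': occ=5, LF[13]=C('c')+5=15+5=20
L[14]='b': occ=3, LF[14]=C('b')+3=8+3=11
L[15]='a': occ=4, LF[15]=C('a')+4=1+4=5
L[16]='b': occ=4, LF[16]=C('b')+4=8+4=12
L[17]='b': occ=5, LF[17]=C('b')+5=8+5=13
L[18]='a': occ=5, LF[18]=C('a')+5=1+5=6
L[19]='a': occ=6, LF[19]=C('a')+6=1+6=7
L[20]='b': occ=6, LF[20]=C('b')+6=8+6=14

Answer: 1 2 8 15 0 16 9 17 18 10 19 3 4 20 11 5 12 13 6 7 14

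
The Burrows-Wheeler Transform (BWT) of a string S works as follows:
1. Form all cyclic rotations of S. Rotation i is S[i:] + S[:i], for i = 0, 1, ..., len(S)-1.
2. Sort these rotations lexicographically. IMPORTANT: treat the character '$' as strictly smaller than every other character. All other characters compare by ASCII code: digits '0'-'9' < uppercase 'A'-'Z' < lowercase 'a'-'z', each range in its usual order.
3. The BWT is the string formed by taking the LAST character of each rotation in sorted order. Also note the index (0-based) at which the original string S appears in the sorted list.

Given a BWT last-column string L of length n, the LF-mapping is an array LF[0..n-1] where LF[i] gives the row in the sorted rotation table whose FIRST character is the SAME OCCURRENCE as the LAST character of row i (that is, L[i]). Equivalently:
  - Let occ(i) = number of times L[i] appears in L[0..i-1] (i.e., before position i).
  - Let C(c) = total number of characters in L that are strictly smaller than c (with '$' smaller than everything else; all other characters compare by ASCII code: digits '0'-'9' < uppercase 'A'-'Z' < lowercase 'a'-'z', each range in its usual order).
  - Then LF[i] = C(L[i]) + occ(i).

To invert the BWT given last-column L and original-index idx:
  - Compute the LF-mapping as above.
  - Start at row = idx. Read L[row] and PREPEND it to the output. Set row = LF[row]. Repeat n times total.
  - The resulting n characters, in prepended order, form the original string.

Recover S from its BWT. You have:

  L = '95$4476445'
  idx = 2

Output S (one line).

LF mapping: 9 5 0 1 2 8 7 3 4 6
Walk LF starting at row 2, prepending L[row]:
  step 1: row=2, L[2]='$', prepend. Next row=LF[2]=0
  step 2: row=0, L[0]='9', prepend. Next row=LF[0]=9
  step 3: row=9, L[9]='5', prepend. Next row=LF[9]=6
  step 4: row=6, L[6]='6', prepend. Next row=LF[6]=7
  step 5: row=7, L[7]='4', prepend. Next row=LF[7]=3
  step 6: row=3, L[3]='4', prepend. Next row=LF[3]=1
  step 7: row=1, L[1]='5', prepend. Next row=LF[1]=5
  step 8: row=5, L[5]='7', prepend. Next row=LF[5]=8
  step 9: row=8, L[8]='4', prepend. Next row=LF[8]=4
  step 10: row=4, L[4]='4', prepend. Next row=LF[4]=2
Reversed output: 447544659$

Answer: 447544659$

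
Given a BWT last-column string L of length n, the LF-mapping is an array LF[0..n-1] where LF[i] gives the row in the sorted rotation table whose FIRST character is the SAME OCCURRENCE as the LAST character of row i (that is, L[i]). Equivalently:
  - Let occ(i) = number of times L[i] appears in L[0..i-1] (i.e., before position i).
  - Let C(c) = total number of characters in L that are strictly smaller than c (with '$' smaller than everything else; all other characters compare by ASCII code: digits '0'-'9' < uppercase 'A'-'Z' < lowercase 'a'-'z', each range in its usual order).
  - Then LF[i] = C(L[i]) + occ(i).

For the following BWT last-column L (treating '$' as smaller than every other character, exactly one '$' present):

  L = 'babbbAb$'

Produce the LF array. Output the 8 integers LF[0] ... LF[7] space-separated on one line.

Char counts: '$':1, 'A':1, 'a':1, 'b':5
C (first-col start): C('$')=0, C('A')=1, C('a')=2, C('b')=3
L[0]='b': occ=0, LF[0]=C('b')+0=3+0=3
L[1]='a': occ=0, LF[1]=C('a')+0=2+0=2
L[2]='b': occ=1, LF[2]=C('b')+1=3+1=4
L[3]='b': occ=2, LF[3]=C('b')+2=3+2=5
L[4]='b': occ=3, LF[4]=C('b')+3=3+3=6
L[5]='A': occ=0, LF[5]=C('A')+0=1+0=1
L[6]='b': occ=4, LF[6]=C('b')+4=3+4=7
L[7]='$': occ=0, LF[7]=C('$')+0=0+0=0

Answer: 3 2 4 5 6 1 7 0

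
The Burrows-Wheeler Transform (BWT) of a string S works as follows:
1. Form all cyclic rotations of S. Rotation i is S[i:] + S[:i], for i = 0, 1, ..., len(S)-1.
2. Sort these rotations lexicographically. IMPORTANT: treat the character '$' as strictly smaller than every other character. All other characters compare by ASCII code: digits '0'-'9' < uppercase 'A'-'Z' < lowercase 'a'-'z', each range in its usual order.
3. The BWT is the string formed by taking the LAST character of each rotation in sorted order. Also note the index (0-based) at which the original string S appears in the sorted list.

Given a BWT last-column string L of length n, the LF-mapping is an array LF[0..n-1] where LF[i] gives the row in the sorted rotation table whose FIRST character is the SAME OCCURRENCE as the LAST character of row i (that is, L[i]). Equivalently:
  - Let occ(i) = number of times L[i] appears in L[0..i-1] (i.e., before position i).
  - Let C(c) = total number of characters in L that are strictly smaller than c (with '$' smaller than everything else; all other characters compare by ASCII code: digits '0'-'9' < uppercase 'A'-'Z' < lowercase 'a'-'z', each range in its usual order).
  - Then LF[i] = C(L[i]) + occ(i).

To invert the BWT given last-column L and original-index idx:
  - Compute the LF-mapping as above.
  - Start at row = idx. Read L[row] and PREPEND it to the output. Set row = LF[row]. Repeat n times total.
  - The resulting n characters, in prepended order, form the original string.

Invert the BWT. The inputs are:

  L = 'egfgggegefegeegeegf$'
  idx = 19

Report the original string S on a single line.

LF mapping: 1 12 9 13 14 15 2 16 3 10 4 17 5 6 18 7 8 19 11 0
Walk LF starting at row 19, prepending L[row]:
  step 1: row=19, L[19]='$', prepend. Next row=LF[19]=0
  step 2: row=0, L[0]='e', prepend. Next row=LF[0]=1
  step 3: row=1, L[1]='g', prepend. Next row=LF[1]=12
  step 4: row=12, L[12]='e', prepend. Next row=LF[12]=5
  step 5: row=5, L[5]='g', prepend. Next row=LF[5]=15
  step 6: row=15, L[15]='e', prepend. Next row=LF[15]=7
  step 7: row=7, L[7]='g', prepend. Next row=LF[7]=16
  step 8: row=16, L[16]='e', prepend. Next row=LF[16]=8
  step 9: row=8, L[8]='e', prepend. Next row=LF[8]=3
  step 10: row=3, L[3]='g', prepend. Next row=LF[3]=13
  step 11: row=13, L[13]='e', prepend. Next row=LF[13]=6
  step 12: row=6, L[6]='e', prepend. Next row=LF[6]=2
  step 13: row=2, L[2]='f', prepend. Next row=LF[2]=9
  step 14: row=9, L[9]='f', prepend. Next row=LF[9]=10
  step 15: row=10, L[10]='e', prepend. Next row=LF[10]=4
  step 16: row=4, L[4]='g', prepend. Next row=LF[4]=14
  step 17: row=14, L[14]='g', prepend. Next row=LF[14]=18
  step 18: row=18, L[18]='f', prepend. Next row=LF[18]=11
  step 19: row=11, L[11]='g', prepend. Next row=LF[11]=17
  step 20: row=17, L[17]='g', prepend. Next row=LF[17]=19
Reversed output: ggfggeffeegeegegege$

Answer: ggfggeffeegeegegege$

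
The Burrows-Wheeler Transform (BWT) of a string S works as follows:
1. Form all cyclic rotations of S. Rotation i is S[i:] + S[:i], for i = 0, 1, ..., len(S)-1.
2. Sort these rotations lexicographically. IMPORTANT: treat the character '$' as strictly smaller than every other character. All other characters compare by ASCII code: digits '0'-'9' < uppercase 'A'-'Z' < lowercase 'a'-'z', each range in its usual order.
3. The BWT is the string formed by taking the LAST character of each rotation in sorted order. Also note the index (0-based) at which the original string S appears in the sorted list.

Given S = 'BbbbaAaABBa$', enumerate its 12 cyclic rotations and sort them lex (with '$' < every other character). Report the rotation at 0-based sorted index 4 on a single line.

Answer: Ba$BbbbaAaAB

Derivation:
All 12 rotations (rotation i = S[i:]+S[:i]):
  rot[0] = BbbbaAaABBa$
  rot[1] = bbbaAaABBa$B
  rot[2] = bbaAaABBa$Bb
  rot[3] = baAaABBa$Bbb
  rot[4] = aAaABBa$Bbbb
  rot[5] = AaABBa$Bbbba
  rot[6] = aABBa$BbbbaA
  rot[7] = ABBa$BbbbaAa
  rot[8] = BBa$BbbbaAaA
  rot[9] = Ba$BbbbaAaAB
  rot[10] = a$BbbbaAaABB
  rot[11] = $BbbbaAaABBa
Sorted (with $ < everything):
  sorted[0] = $BbbbaAaABBa
  sorted[1] = ABBa$BbbbaAa
  sorted[2] = AaABBa$Bbbba
  sorted[3] = BBa$BbbbaAaA
  sorted[4] = Ba$BbbbaAaAB
  sorted[5] = BbbbaAaABBa$
  sorted[6] = a$BbbbaAaABB
  sorted[7] = aABBa$BbbbaA
  sorted[8] = aAaABBa$Bbbb
  sorted[9] = baAaABBa$Bbb
  sorted[10] = bbaAaABBa$Bb
  sorted[11] = bbbaAaABBa$B
sorted[4] = Ba$BbbbaAaAB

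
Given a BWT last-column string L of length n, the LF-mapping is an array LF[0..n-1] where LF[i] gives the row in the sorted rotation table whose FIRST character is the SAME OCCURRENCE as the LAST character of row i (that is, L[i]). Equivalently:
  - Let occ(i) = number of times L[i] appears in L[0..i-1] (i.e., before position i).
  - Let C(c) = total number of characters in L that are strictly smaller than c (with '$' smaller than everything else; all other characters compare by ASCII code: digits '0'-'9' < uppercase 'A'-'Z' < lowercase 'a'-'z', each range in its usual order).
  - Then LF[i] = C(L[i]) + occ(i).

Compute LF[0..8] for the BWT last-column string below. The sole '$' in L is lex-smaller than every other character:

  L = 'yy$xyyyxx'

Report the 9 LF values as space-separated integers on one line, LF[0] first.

Char counts: '$':1, 'x':3, 'y':5
C (first-col start): C('$')=0, C('x')=1, C('y')=4
L[0]='y': occ=0, LF[0]=C('y')+0=4+0=4
L[1]='y': occ=1, LF[1]=C('y')+1=4+1=5
L[2]='$': occ=0, LF[2]=C('$')+0=0+0=0
L[3]='x': occ=0, LF[3]=C('x')+0=1+0=1
L[4]='y': occ=2, LF[4]=C('y')+2=4+2=6
L[5]='y': occ=3, LF[5]=C('y')+3=4+3=7
L[6]='y': occ=4, LF[6]=C('y')+4=4+4=8
L[7]='x': occ=1, LF[7]=C('x')+1=1+1=2
L[8]='x': occ=2, LF[8]=C('x')+2=1+2=3

Answer: 4 5 0 1 6 7 8 2 3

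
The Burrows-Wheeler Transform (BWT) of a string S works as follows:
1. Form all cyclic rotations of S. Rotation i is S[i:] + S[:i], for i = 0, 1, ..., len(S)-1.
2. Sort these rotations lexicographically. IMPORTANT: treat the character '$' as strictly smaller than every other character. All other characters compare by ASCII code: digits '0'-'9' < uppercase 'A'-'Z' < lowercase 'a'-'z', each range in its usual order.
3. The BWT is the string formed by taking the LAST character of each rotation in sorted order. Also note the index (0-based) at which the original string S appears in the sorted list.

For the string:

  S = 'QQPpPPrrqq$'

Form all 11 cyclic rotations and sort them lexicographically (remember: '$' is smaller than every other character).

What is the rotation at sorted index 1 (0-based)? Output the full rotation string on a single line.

Answer: PPrrqq$QQPp

Derivation:
All 11 rotations (rotation i = S[i:]+S[:i]):
  rot[0] = QQPpPPrrqq$
  rot[1] = QPpPPrrqq$Q
  rot[2] = PpPPrrqq$QQ
  rot[3] = pPPrrqq$QQP
  rot[4] = PPrrqq$QQPp
  rot[5] = Prrqq$QQPpP
  rot[6] = rrqq$QQPpPP
  rot[7] = rqq$QQPpPPr
  rot[8] = qq$QQPpPPrr
  rot[9] = q$QQPpPPrrq
  rot[10] = $QQPpPPrrqq
Sorted (with $ < everything):
  sorted[0] = $QQPpPPrrqq
  sorted[1] = PPrrqq$QQPp
  sorted[2] = PpPPrrqq$QQ
  sorted[3] = Prrqq$QQPpP
  sorted[4] = QPpPPrrqq$Q
  sorted[5] = QQPpPPrrqq$
  sorted[6] = pPPrrqq$QQP
  sorted[7] = q$QQPpPPrrq
  sorted[8] = qq$QQPpPPrr
  sorted[9] = rqq$QQPpPPr
  sorted[10] = rrqq$QQPpPP
sorted[1] = PPrrqq$QQPp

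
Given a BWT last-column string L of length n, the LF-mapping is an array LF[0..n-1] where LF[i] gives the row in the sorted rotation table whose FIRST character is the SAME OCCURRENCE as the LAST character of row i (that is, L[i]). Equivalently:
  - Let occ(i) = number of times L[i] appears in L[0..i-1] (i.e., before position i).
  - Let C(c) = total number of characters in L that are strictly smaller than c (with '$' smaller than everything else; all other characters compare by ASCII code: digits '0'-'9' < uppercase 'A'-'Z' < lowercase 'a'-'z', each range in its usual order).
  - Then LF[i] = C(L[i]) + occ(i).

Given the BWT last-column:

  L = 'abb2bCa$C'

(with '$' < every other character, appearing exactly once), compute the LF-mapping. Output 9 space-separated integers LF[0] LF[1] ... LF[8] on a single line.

Answer: 4 6 7 1 8 2 5 0 3

Derivation:
Char counts: '$':1, '2':1, 'C':2, 'a':2, 'b':3
C (first-col start): C('$')=0, C('2')=1, C('C')=2, C('a')=4, C('b')=6
L[0]='a': occ=0, LF[0]=C('a')+0=4+0=4
L[1]='b': occ=0, LF[1]=C('b')+0=6+0=6
L[2]='b': occ=1, LF[2]=C('b')+1=6+1=7
L[3]='2': occ=0, LF[3]=C('2')+0=1+0=1
L[4]='b': occ=2, LF[4]=C('b')+2=6+2=8
L[5]='C': occ=0, LF[5]=C('C')+0=2+0=2
L[6]='a': occ=1, LF[6]=C('a')+1=4+1=5
L[7]='$': occ=0, LF[7]=C('$')+0=0+0=0
L[8]='C': occ=1, LF[8]=C('C')+1=2+1=3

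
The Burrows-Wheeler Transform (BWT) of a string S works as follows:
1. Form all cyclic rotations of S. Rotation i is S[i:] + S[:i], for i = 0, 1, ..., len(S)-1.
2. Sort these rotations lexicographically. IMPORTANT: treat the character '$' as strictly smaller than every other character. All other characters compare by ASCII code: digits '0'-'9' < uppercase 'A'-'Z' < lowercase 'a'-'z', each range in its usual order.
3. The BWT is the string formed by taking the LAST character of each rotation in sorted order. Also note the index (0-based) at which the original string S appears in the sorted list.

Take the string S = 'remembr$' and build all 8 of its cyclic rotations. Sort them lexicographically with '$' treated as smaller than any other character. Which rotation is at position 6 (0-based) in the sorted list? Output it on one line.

All 8 rotations (rotation i = S[i:]+S[:i]):
  rot[0] = remembr$
  rot[1] = emembr$r
  rot[2] = membr$re
  rot[3] = embr$rem
  rot[4] = mbr$reme
  rot[5] = br$remem
  rot[6] = r$rememb
  rot[7] = $remembr
Sorted (with $ < everything):
  sorted[0] = $remembr
  sorted[1] = br$remem
  sorted[2] = embr$rem
  sorted[3] = emembr$r
  sorted[4] = mbr$reme
  sorted[5] = membr$re
  sorted[6] = r$rememb
  sorted[7] = remembr$
sorted[6] = r$rememb

Answer: r$rememb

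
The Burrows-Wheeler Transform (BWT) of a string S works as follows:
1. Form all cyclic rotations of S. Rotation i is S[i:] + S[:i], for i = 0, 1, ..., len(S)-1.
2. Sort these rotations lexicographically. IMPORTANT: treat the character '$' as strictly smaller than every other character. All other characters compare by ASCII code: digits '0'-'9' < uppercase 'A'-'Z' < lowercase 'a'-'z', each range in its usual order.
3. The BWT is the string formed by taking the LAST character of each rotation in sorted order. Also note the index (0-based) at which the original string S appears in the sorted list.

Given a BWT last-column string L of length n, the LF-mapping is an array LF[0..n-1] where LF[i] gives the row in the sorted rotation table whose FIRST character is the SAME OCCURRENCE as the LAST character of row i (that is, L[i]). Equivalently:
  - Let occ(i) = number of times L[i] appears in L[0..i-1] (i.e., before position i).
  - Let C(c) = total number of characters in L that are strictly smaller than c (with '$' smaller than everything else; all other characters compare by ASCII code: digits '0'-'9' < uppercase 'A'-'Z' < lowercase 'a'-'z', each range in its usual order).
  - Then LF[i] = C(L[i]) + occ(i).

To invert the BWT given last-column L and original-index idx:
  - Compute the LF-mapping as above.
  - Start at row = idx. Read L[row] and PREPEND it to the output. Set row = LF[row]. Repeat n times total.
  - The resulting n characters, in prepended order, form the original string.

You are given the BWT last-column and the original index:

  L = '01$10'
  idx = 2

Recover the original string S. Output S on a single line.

Answer: 0110$

Derivation:
LF mapping: 1 3 0 4 2
Walk LF starting at row 2, prepending L[row]:
  step 1: row=2, L[2]='$', prepend. Next row=LF[2]=0
  step 2: row=0, L[0]='0', prepend. Next row=LF[0]=1
  step 3: row=1, L[1]='1', prepend. Next row=LF[1]=3
  step 4: row=3, L[3]='1', prepend. Next row=LF[3]=4
  step 5: row=4, L[4]='0', prepend. Next row=LF[4]=2
Reversed output: 0110$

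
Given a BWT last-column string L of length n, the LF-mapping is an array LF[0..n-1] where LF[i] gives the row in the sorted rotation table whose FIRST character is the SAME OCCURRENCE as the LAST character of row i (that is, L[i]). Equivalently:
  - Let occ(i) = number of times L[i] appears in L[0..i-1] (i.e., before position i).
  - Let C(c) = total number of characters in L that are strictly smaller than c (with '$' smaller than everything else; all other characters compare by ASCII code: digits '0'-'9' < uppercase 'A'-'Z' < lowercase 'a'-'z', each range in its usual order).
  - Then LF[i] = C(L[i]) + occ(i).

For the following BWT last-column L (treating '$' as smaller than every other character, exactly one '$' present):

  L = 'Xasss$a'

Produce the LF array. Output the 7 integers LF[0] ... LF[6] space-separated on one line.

Answer: 1 2 4 5 6 0 3

Derivation:
Char counts: '$':1, 'X':1, 'a':2, 's':3
C (first-col start): C('$')=0, C('X')=1, C('a')=2, C('s')=4
L[0]='X': occ=0, LF[0]=C('X')+0=1+0=1
L[1]='a': occ=0, LF[1]=C('a')+0=2+0=2
L[2]='s': occ=0, LF[2]=C('s')+0=4+0=4
L[3]='s': occ=1, LF[3]=C('s')+1=4+1=5
L[4]='s': occ=2, LF[4]=C('s')+2=4+2=6
L[5]='$': occ=0, LF[5]=C('$')+0=0+0=0
L[6]='a': occ=1, LF[6]=C('a')+1=2+1=3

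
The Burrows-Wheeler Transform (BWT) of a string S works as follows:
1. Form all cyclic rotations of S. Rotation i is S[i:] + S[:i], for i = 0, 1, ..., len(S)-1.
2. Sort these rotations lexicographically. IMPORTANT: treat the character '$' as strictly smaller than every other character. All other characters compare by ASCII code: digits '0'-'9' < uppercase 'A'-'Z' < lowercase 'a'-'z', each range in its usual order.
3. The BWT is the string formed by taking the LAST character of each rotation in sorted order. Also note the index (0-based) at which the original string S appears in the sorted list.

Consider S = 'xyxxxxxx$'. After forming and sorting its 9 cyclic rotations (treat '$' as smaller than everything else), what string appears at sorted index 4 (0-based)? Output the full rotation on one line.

All 9 rotations (rotation i = S[i:]+S[:i]):
  rot[0] = xyxxxxxx$
  rot[1] = yxxxxxx$x
  rot[2] = xxxxxx$xy
  rot[3] = xxxxx$xyx
  rot[4] = xxxx$xyxx
  rot[5] = xxx$xyxxx
  rot[6] = xx$xyxxxx
  rot[7] = x$xyxxxxx
  rot[8] = $xyxxxxxx
Sorted (with $ < everything):
  sorted[0] = $xyxxxxxx
  sorted[1] = x$xyxxxxx
  sorted[2] = xx$xyxxxx
  sorted[3] = xxx$xyxxx
  sorted[4] = xxxx$xyxx
  sorted[5] = xxxxx$xyx
  sorted[6] = xxxxxx$xy
  sorted[7] = xyxxxxxx$
  sorted[8] = yxxxxxx$x
sorted[4] = xxxx$xyxx

Answer: xxxx$xyxx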